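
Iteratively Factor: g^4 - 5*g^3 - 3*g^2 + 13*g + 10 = (g - 5)*(g^3 - 3*g - 2) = (g - 5)*(g + 1)*(g^2 - g - 2) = (g - 5)*(g + 1)^2*(g - 2)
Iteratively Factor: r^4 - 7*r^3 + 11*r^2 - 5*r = (r)*(r^3 - 7*r^2 + 11*r - 5) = r*(r - 1)*(r^2 - 6*r + 5) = r*(r - 1)^2*(r - 5)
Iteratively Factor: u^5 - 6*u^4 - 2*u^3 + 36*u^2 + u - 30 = (u + 1)*(u^4 - 7*u^3 + 5*u^2 + 31*u - 30) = (u - 3)*(u + 1)*(u^3 - 4*u^2 - 7*u + 10) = (u - 3)*(u - 1)*(u + 1)*(u^2 - 3*u - 10) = (u - 5)*(u - 3)*(u - 1)*(u + 1)*(u + 2)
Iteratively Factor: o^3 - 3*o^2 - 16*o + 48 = (o + 4)*(o^2 - 7*o + 12) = (o - 4)*(o + 4)*(o - 3)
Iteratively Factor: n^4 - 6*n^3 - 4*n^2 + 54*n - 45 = (n - 1)*(n^3 - 5*n^2 - 9*n + 45) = (n - 1)*(n + 3)*(n^2 - 8*n + 15) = (n - 5)*(n - 1)*(n + 3)*(n - 3)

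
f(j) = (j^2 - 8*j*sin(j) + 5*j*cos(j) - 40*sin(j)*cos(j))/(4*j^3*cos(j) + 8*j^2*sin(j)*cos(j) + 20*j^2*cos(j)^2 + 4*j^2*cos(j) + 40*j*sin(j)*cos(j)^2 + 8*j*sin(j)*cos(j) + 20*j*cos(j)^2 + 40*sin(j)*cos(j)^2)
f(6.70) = 0.02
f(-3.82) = 0.39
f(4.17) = -0.42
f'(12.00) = -0.04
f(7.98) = -0.00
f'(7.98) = -0.04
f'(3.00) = -0.17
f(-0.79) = -3.74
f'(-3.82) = -0.58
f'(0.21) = 0.32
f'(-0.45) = 2.58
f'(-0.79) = 21.07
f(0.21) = -0.49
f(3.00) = -0.04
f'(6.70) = -0.03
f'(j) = (j^2 - 8*j*sin(j) + 5*j*cos(j) - 40*sin(j)*cos(j))*(4*j^3*sin(j) + 8*j^2*sin(j)^2 + 40*j^2*sin(j)*cos(j) + 4*j^2*sin(j) - 8*j^2*cos(j)^2 - 12*j^2*cos(j) + 80*j*sin(j)^2*cos(j) + 8*j*sin(j)^2 + 24*j*sin(j)*cos(j) - 40*j*cos(j)^3 - 48*j*cos(j)^2 - 8*j*cos(j) + 80*sin(j)^2*cos(j) - 40*sin(j)*cos(j)^2 - 8*sin(j)*cos(j) - 40*cos(j)^3 - 20*cos(j)^2)/(4*j^3*cos(j) + 8*j^2*sin(j)*cos(j) + 20*j^2*cos(j)^2 + 4*j^2*cos(j) + 40*j*sin(j)*cos(j)^2 + 8*j*sin(j)*cos(j) + 20*j*cos(j)^2 + 40*sin(j)*cos(j)^2)^2 + (-5*j*sin(j) - 8*j*cos(j) + 2*j + 40*sin(j)^2 - 8*sin(j) - 40*cos(j)^2 + 5*cos(j))/(4*j^3*cos(j) + 8*j^2*sin(j)*cos(j) + 20*j^2*cos(j)^2 + 4*j^2*cos(j) + 40*j*sin(j)*cos(j)^2 + 8*j*sin(j)*cos(j) + 20*j*cos(j)^2 + 40*sin(j)*cos(j)^2) = (j^3*sin(j) + 4*j^2*sin(j)^2 - sqrt(2)*j^2*cos(j + pi/4) - 10*j^2 - 16*j*sin(j)^3 + 4*j*sin(j)^2 + 16*j*sin(j)*cos(j) - 10*j + 16*sqrt(2)*sin(j)^2*cos(j + pi/4) + 10*sin(j)*cos(j))/(4*(j + 1)^2*(j + 2*sin(j))^2*cos(j)^2)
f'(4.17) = -0.82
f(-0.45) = -1.16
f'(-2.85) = -0.34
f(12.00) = 0.03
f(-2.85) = 0.02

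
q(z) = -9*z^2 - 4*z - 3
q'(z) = -18*z - 4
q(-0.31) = -2.62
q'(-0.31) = 1.58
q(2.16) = -53.63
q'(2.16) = -42.88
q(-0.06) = -2.79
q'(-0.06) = -2.92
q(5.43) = -290.08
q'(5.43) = -101.74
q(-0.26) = -2.57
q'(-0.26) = 0.68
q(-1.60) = -19.64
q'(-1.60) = 24.80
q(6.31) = -386.58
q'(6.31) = -117.58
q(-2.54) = -50.90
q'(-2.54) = 41.72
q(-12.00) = -1251.00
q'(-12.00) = 212.00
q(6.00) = -351.00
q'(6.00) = -112.00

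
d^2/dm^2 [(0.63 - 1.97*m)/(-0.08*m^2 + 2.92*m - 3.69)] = ((11.6056 - 0.9456*m)*(0.08*m^2 - 2.92*m + 3.69) + (0.16*m - 2.92)*(0.32*m - 5.84)*(1.97*m - 0.63))/(0.08*m^2 - 2.92*m + 3.69)^3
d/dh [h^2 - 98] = 2*h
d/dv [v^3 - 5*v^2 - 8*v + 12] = 3*v^2 - 10*v - 8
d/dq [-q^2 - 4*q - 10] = -2*q - 4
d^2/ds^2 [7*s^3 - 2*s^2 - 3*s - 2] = 42*s - 4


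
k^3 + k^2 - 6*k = k*(k - 2)*(k + 3)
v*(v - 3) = v^2 - 3*v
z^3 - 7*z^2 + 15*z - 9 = (z - 3)^2*(z - 1)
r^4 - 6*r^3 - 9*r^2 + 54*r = r*(r - 6)*(r - 3)*(r + 3)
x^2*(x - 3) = x^3 - 3*x^2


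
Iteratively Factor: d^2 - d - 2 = (d + 1)*(d - 2)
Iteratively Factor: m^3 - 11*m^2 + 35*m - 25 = (m - 5)*(m^2 - 6*m + 5) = (m - 5)*(m - 1)*(m - 5)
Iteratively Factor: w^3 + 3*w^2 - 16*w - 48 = (w + 3)*(w^2 - 16) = (w - 4)*(w + 3)*(w + 4)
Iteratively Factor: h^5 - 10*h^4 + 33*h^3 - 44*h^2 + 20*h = (h - 2)*(h^4 - 8*h^3 + 17*h^2 - 10*h) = (h - 2)^2*(h^3 - 6*h^2 + 5*h) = h*(h - 2)^2*(h^2 - 6*h + 5) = h*(h - 5)*(h - 2)^2*(h - 1)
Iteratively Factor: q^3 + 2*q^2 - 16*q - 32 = (q - 4)*(q^2 + 6*q + 8) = (q - 4)*(q + 2)*(q + 4)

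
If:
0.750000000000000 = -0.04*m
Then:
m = -18.75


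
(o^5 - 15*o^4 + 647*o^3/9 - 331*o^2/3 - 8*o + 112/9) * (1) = o^5 - 15*o^4 + 647*o^3/9 - 331*o^2/3 - 8*o + 112/9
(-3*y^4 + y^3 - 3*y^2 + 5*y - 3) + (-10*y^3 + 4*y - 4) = -3*y^4 - 9*y^3 - 3*y^2 + 9*y - 7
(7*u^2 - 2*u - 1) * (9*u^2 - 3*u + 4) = 63*u^4 - 39*u^3 + 25*u^2 - 5*u - 4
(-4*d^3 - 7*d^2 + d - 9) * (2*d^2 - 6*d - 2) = -8*d^5 + 10*d^4 + 52*d^3 - 10*d^2 + 52*d + 18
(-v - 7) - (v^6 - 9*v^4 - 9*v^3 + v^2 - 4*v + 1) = -v^6 + 9*v^4 + 9*v^3 - v^2 + 3*v - 8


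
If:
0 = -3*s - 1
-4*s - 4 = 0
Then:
No Solution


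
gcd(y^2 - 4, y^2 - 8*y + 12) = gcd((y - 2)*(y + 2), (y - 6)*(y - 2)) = y - 2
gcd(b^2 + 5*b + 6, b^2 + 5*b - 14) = 1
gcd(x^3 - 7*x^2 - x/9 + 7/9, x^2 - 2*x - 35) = x - 7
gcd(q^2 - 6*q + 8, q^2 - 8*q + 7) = 1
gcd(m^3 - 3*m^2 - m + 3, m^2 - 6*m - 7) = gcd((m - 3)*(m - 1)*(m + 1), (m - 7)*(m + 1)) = m + 1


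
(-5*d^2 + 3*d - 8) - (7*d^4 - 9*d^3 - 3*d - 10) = -7*d^4 + 9*d^3 - 5*d^2 + 6*d + 2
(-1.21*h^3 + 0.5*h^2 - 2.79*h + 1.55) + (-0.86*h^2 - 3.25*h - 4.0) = -1.21*h^3 - 0.36*h^2 - 6.04*h - 2.45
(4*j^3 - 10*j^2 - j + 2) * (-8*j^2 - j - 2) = -32*j^5 + 76*j^4 + 10*j^3 + 5*j^2 - 4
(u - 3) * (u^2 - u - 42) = u^3 - 4*u^2 - 39*u + 126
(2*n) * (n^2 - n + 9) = 2*n^3 - 2*n^2 + 18*n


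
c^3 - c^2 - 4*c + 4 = (c - 2)*(c - 1)*(c + 2)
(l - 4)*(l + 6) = l^2 + 2*l - 24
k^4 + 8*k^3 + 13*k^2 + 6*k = k*(k + 1)^2*(k + 6)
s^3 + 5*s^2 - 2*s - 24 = (s - 2)*(s + 3)*(s + 4)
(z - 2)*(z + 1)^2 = z^3 - 3*z - 2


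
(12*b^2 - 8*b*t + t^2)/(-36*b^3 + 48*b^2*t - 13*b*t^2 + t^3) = (-2*b + t)/(6*b^2 - 7*b*t + t^2)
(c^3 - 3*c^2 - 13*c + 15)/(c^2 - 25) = (c^2 + 2*c - 3)/(c + 5)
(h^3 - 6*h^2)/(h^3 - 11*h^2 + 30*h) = h/(h - 5)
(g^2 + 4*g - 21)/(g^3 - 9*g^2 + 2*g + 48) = (g + 7)/(g^2 - 6*g - 16)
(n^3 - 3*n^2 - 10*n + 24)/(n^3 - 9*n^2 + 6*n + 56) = (n^2 + n - 6)/(n^2 - 5*n - 14)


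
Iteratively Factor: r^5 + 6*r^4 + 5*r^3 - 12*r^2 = (r - 1)*(r^4 + 7*r^3 + 12*r^2) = (r - 1)*(r + 4)*(r^3 + 3*r^2) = r*(r - 1)*(r + 4)*(r^2 + 3*r) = r^2*(r - 1)*(r + 4)*(r + 3)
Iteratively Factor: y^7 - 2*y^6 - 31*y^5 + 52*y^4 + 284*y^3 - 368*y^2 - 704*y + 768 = (y - 4)*(y^6 + 2*y^5 - 23*y^4 - 40*y^3 + 124*y^2 + 128*y - 192) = (y - 4)*(y + 3)*(y^5 - y^4 - 20*y^3 + 20*y^2 + 64*y - 64) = (y - 4)^2*(y + 3)*(y^4 + 3*y^3 - 8*y^2 - 12*y + 16) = (y - 4)^2*(y + 2)*(y + 3)*(y^3 + y^2 - 10*y + 8) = (y - 4)^2*(y - 1)*(y + 2)*(y + 3)*(y^2 + 2*y - 8) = (y - 4)^2*(y - 2)*(y - 1)*(y + 2)*(y + 3)*(y + 4)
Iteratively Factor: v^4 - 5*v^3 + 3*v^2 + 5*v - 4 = (v + 1)*(v^3 - 6*v^2 + 9*v - 4) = (v - 1)*(v + 1)*(v^2 - 5*v + 4) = (v - 4)*(v - 1)*(v + 1)*(v - 1)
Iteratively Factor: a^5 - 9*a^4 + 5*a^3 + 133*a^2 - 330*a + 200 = (a - 5)*(a^4 - 4*a^3 - 15*a^2 + 58*a - 40) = (a - 5)*(a + 4)*(a^3 - 8*a^2 + 17*a - 10) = (a - 5)^2*(a + 4)*(a^2 - 3*a + 2) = (a - 5)^2*(a - 2)*(a + 4)*(a - 1)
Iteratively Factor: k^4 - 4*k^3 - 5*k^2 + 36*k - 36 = (k - 2)*(k^3 - 2*k^2 - 9*k + 18) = (k - 2)*(k + 3)*(k^2 - 5*k + 6) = (k - 2)^2*(k + 3)*(k - 3)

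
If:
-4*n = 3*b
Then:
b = -4*n/3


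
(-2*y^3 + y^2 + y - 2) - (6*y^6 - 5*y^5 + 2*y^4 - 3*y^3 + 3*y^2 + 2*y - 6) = -6*y^6 + 5*y^5 - 2*y^4 + y^3 - 2*y^2 - y + 4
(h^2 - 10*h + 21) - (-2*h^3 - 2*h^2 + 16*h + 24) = 2*h^3 + 3*h^2 - 26*h - 3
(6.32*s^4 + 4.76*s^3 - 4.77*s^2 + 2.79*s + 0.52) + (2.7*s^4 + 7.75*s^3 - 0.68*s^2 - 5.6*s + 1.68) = 9.02*s^4 + 12.51*s^3 - 5.45*s^2 - 2.81*s + 2.2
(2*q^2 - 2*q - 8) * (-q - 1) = -2*q^3 + 10*q + 8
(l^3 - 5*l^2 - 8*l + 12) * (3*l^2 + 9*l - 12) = 3*l^5 - 6*l^4 - 81*l^3 + 24*l^2 + 204*l - 144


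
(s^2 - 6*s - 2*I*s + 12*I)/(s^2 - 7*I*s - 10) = (s - 6)/(s - 5*I)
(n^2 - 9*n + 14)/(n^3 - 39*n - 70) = (n - 2)/(n^2 + 7*n + 10)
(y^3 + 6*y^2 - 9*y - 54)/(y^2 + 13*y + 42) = (y^2 - 9)/(y + 7)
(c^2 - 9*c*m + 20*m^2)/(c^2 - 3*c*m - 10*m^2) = (c - 4*m)/(c + 2*m)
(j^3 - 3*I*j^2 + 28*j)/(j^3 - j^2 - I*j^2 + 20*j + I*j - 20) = j*(j - 7*I)/(j^2 - j*(1 + 5*I) + 5*I)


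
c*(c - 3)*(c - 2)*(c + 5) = c^4 - 19*c^2 + 30*c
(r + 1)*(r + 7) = r^2 + 8*r + 7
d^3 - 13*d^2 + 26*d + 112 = (d - 8)*(d - 7)*(d + 2)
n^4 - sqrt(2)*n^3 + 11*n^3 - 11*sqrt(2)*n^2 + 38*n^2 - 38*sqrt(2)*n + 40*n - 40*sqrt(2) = (n + 2)*(n + 4)*(n + 5)*(n - sqrt(2))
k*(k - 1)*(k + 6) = k^3 + 5*k^2 - 6*k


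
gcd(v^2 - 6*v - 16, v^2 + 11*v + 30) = 1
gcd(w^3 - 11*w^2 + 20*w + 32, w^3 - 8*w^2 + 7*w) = 1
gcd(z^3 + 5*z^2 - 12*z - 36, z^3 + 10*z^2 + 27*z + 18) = z + 6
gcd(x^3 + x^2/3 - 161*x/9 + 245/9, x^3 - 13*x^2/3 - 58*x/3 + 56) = x - 7/3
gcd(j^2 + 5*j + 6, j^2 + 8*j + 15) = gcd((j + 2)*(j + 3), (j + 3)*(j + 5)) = j + 3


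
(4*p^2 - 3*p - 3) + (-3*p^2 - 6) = p^2 - 3*p - 9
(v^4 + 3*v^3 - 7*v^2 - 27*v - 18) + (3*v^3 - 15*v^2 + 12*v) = v^4 + 6*v^3 - 22*v^2 - 15*v - 18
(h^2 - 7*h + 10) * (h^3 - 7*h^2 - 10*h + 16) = h^5 - 14*h^4 + 49*h^3 + 16*h^2 - 212*h + 160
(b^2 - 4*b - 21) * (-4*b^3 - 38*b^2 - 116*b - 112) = -4*b^5 - 22*b^4 + 120*b^3 + 1150*b^2 + 2884*b + 2352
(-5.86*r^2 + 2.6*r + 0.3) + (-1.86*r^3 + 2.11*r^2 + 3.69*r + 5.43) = -1.86*r^3 - 3.75*r^2 + 6.29*r + 5.73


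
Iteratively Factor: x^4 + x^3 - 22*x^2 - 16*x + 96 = (x - 4)*(x^3 + 5*x^2 - 2*x - 24) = (x - 4)*(x + 4)*(x^2 + x - 6) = (x - 4)*(x + 3)*(x + 4)*(x - 2)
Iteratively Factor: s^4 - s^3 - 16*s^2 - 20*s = (s + 2)*(s^3 - 3*s^2 - 10*s) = (s - 5)*(s + 2)*(s^2 + 2*s) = s*(s - 5)*(s + 2)*(s + 2)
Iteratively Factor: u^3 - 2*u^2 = (u)*(u^2 - 2*u) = u^2*(u - 2)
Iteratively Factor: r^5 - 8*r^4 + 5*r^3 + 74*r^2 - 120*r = (r + 3)*(r^4 - 11*r^3 + 38*r^2 - 40*r) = r*(r + 3)*(r^3 - 11*r^2 + 38*r - 40) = r*(r - 5)*(r + 3)*(r^2 - 6*r + 8) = r*(r - 5)*(r - 2)*(r + 3)*(r - 4)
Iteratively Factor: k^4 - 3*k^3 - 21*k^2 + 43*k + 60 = (k - 5)*(k^3 + 2*k^2 - 11*k - 12) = (k - 5)*(k + 1)*(k^2 + k - 12) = (k - 5)*(k + 1)*(k + 4)*(k - 3)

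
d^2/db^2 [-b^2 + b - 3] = -2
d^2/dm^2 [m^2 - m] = 2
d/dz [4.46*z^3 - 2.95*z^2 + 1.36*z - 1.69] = 13.38*z^2 - 5.9*z + 1.36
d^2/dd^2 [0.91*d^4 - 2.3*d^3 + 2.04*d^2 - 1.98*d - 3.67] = 10.92*d^2 - 13.8*d + 4.08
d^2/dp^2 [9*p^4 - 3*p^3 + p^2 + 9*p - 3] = 108*p^2 - 18*p + 2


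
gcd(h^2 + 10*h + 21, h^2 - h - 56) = h + 7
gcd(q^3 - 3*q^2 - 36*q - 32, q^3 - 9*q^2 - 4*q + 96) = q - 8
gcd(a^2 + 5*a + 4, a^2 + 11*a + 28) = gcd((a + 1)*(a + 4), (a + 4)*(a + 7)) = a + 4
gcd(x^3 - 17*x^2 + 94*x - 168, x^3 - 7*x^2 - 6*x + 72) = x^2 - 10*x + 24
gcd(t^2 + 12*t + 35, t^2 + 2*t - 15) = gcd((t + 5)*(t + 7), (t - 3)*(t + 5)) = t + 5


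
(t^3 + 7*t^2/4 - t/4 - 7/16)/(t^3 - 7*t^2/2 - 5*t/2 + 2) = (8*t^2 + 18*t + 7)/(8*(t^2 - 3*t - 4))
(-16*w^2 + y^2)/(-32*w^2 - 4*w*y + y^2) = (-4*w + y)/(-8*w + y)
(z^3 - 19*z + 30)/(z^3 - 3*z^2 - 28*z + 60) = (z - 3)/(z - 6)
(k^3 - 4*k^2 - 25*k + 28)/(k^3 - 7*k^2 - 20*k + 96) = (k^2 - 8*k + 7)/(k^2 - 11*k + 24)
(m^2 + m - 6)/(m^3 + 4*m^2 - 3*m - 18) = 1/(m + 3)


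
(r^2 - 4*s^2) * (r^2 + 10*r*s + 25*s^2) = r^4 + 10*r^3*s + 21*r^2*s^2 - 40*r*s^3 - 100*s^4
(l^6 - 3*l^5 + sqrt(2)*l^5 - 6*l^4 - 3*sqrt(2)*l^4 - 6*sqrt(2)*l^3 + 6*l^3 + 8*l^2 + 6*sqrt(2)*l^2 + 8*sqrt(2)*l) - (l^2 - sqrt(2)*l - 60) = l^6 - 3*l^5 + sqrt(2)*l^5 - 6*l^4 - 3*sqrt(2)*l^4 - 6*sqrt(2)*l^3 + 6*l^3 + 7*l^2 + 6*sqrt(2)*l^2 + 9*sqrt(2)*l + 60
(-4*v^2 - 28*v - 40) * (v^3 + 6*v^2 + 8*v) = -4*v^5 - 52*v^4 - 240*v^3 - 464*v^2 - 320*v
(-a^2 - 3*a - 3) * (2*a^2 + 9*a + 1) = -2*a^4 - 15*a^3 - 34*a^2 - 30*a - 3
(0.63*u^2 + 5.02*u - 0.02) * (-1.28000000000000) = -0.8064*u^2 - 6.4256*u + 0.0256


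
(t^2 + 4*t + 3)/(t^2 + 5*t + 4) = (t + 3)/(t + 4)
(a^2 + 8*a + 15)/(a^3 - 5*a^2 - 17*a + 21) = (a + 5)/(a^2 - 8*a + 7)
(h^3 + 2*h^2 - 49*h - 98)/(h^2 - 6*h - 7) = (h^2 + 9*h + 14)/(h + 1)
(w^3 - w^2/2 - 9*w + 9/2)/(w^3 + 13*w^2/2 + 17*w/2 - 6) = (w - 3)/(w + 4)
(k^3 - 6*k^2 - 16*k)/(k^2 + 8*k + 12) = k*(k - 8)/(k + 6)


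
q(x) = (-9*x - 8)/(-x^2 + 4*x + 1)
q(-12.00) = -0.52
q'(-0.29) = 451.17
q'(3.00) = -6.62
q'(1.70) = -1.25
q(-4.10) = -0.90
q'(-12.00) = -0.03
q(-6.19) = -0.77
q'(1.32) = -0.67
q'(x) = (-9*x - 8)*(2*x - 4)/(-x^2 + 4*x + 1)^2 - 9/(-x^2 + 4*x + 1)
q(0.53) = -4.50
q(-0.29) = 22.08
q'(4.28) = -5343.80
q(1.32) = -4.38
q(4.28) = 234.48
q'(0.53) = 1.49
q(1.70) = -4.75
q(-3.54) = -0.93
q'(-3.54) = -0.05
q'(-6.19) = -0.06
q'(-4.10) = -0.06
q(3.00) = -8.75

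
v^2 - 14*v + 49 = (v - 7)^2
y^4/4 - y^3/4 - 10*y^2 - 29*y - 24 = (y/2 + 1)^2*(y - 8)*(y + 3)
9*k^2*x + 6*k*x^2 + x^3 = x*(3*k + x)^2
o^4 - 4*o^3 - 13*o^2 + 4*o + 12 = (o - 6)*(o - 1)*(o + 1)*(o + 2)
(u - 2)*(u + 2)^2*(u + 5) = u^4 + 7*u^3 + 6*u^2 - 28*u - 40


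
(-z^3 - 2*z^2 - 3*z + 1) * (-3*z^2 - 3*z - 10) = 3*z^5 + 9*z^4 + 25*z^3 + 26*z^2 + 27*z - 10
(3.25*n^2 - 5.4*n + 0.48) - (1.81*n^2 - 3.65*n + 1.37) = 1.44*n^2 - 1.75*n - 0.89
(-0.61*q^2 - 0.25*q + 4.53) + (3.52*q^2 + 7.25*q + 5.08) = 2.91*q^2 + 7.0*q + 9.61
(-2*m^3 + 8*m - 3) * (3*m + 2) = -6*m^4 - 4*m^3 + 24*m^2 + 7*m - 6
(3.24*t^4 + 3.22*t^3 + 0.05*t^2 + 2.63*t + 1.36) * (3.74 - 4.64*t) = -15.0336*t^5 - 2.8232*t^4 + 11.8108*t^3 - 12.0162*t^2 + 3.5258*t + 5.0864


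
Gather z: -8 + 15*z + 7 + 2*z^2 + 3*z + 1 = 2*z^2 + 18*z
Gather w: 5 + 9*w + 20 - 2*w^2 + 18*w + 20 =-2*w^2 + 27*w + 45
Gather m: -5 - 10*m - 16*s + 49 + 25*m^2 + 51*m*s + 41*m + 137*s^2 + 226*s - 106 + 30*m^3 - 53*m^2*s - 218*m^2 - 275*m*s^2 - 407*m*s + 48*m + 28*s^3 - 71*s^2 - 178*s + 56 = 30*m^3 + m^2*(-53*s - 193) + m*(-275*s^2 - 356*s + 79) + 28*s^3 + 66*s^2 + 32*s - 6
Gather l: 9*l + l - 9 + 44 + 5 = 10*l + 40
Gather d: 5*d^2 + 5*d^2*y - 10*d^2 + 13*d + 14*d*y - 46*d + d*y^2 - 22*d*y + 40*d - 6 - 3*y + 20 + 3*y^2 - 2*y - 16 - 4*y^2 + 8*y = d^2*(5*y - 5) + d*(y^2 - 8*y + 7) - y^2 + 3*y - 2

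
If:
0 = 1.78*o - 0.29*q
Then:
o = 0.162921348314607*q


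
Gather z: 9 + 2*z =2*z + 9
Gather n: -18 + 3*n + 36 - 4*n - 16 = 2 - n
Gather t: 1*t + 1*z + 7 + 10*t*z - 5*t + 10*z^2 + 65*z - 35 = t*(10*z - 4) + 10*z^2 + 66*z - 28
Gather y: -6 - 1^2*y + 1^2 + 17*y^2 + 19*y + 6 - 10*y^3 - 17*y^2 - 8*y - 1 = -10*y^3 + 10*y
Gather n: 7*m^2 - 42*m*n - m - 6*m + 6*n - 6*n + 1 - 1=7*m^2 - 42*m*n - 7*m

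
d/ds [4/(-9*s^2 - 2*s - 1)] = 8*(9*s + 1)/(9*s^2 + 2*s + 1)^2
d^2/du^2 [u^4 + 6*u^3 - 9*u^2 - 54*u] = 12*u^2 + 36*u - 18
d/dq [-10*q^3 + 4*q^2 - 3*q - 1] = -30*q^2 + 8*q - 3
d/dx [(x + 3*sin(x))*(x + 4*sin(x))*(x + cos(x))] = -(x + 3*sin(x))*(x + 4*sin(x))*(sin(x) - 1) + (x + 3*sin(x))*(x + cos(x))*(4*cos(x) + 1) + (x + 4*sin(x))*(x + cos(x))*(3*cos(x) + 1)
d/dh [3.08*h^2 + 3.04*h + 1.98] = 6.16*h + 3.04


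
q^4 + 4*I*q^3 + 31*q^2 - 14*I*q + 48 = (q - 3*I)*(q - 2*I)*(q + I)*(q + 8*I)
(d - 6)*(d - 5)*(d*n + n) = d^3*n - 10*d^2*n + 19*d*n + 30*n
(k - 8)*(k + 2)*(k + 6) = k^3 - 52*k - 96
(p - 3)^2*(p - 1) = p^3 - 7*p^2 + 15*p - 9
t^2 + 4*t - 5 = (t - 1)*(t + 5)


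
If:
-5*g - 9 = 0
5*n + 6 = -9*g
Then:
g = -9/5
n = 51/25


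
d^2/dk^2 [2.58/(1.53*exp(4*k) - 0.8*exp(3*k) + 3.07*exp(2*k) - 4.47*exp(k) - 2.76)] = ((-63.1584*exp(3*k) + 18.576*exp(2*k) - 31.6824*exp(k) + 11.5326)*(-1.53*exp(4*k) + 0.8*exp(3*k) - 3.07*exp(2*k) + 4.47*exp(k) + 2.76) - 2.58*(6.12*exp(3*k) - 2.4*exp(2*k) + 6.14*exp(k) - 4.47)*(12.24*exp(3*k) - 4.8*exp(2*k) + 12.28*exp(k) - 8.94)*exp(k))*exp(k)/(-1.53*exp(4*k) + 0.8*exp(3*k) - 3.07*exp(2*k) + 4.47*exp(k) + 2.76)^3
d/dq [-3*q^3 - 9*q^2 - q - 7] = -9*q^2 - 18*q - 1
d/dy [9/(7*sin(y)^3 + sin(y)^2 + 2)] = -9*(21*sin(y) + 2)*sin(y)*cos(y)/(7*sin(y)^3 + sin(y)^2 + 2)^2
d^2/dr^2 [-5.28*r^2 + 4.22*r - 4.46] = -10.5600000000000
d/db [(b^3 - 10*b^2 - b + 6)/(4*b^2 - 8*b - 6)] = (2*b^4 - 8*b^3 + 33*b^2 + 36*b + 27)/(2*(4*b^4 - 16*b^3 + 4*b^2 + 24*b + 9))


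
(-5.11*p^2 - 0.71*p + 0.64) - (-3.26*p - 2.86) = -5.11*p^2 + 2.55*p + 3.5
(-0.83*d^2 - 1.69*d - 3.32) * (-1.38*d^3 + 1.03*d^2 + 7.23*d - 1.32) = 1.1454*d^5 + 1.4773*d^4 - 3.16*d^3 - 14.5427*d^2 - 21.7728*d + 4.3824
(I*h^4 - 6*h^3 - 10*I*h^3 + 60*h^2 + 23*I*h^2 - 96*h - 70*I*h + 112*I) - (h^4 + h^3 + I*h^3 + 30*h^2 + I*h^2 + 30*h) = -h^4 + I*h^4 - 7*h^3 - 11*I*h^3 + 30*h^2 + 22*I*h^2 - 126*h - 70*I*h + 112*I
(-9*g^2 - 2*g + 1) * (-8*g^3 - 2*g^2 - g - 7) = 72*g^5 + 34*g^4 + 5*g^3 + 63*g^2 + 13*g - 7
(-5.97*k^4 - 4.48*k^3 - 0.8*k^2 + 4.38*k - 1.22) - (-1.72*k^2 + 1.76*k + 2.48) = -5.97*k^4 - 4.48*k^3 + 0.92*k^2 + 2.62*k - 3.7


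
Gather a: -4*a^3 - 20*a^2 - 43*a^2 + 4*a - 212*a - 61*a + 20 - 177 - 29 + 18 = -4*a^3 - 63*a^2 - 269*a - 168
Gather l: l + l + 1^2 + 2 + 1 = 2*l + 4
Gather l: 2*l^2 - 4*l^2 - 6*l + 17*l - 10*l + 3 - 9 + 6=-2*l^2 + l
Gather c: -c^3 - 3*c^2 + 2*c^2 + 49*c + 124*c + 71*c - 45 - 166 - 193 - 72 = -c^3 - c^2 + 244*c - 476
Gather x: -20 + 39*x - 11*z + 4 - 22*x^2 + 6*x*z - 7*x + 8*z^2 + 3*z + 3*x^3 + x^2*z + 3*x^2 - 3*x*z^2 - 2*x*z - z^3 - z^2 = 3*x^3 + x^2*(z - 19) + x*(-3*z^2 + 4*z + 32) - z^3 + 7*z^2 - 8*z - 16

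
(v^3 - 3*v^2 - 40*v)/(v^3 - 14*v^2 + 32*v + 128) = v*(v + 5)/(v^2 - 6*v - 16)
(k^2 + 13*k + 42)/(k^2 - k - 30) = (k^2 + 13*k + 42)/(k^2 - k - 30)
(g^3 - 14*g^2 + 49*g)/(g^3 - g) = (g^2 - 14*g + 49)/(g^2 - 1)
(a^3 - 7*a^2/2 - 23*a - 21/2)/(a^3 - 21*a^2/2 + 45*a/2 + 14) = (a + 3)/(a - 4)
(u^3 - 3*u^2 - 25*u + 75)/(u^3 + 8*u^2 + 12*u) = (u^3 - 3*u^2 - 25*u + 75)/(u*(u^2 + 8*u + 12))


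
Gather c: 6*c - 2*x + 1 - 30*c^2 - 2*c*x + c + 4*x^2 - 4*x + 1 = -30*c^2 + c*(7 - 2*x) + 4*x^2 - 6*x + 2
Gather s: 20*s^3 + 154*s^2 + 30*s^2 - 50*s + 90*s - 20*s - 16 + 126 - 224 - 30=20*s^3 + 184*s^2 + 20*s - 144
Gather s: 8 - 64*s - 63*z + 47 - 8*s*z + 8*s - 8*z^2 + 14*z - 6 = s*(-8*z - 56) - 8*z^2 - 49*z + 49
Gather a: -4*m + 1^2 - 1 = -4*m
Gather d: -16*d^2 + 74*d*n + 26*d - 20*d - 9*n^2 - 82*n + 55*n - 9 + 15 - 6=-16*d^2 + d*(74*n + 6) - 9*n^2 - 27*n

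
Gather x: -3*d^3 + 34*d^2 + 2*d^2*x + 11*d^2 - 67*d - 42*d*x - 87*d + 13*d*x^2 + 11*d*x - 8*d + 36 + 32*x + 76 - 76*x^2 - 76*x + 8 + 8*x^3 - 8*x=-3*d^3 + 45*d^2 - 162*d + 8*x^3 + x^2*(13*d - 76) + x*(2*d^2 - 31*d - 52) + 120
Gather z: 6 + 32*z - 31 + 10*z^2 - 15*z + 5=10*z^2 + 17*z - 20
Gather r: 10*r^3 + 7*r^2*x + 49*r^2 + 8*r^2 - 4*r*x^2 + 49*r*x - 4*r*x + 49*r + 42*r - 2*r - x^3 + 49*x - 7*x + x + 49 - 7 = 10*r^3 + r^2*(7*x + 57) + r*(-4*x^2 + 45*x + 89) - x^3 + 43*x + 42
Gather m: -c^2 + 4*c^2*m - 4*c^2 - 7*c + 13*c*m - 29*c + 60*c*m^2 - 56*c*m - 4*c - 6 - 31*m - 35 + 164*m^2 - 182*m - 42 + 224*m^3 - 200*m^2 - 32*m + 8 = -5*c^2 - 40*c + 224*m^3 + m^2*(60*c - 36) + m*(4*c^2 - 43*c - 245) - 75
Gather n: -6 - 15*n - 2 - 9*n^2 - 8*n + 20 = -9*n^2 - 23*n + 12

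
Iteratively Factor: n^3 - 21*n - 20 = (n + 4)*(n^2 - 4*n - 5) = (n + 1)*(n + 4)*(n - 5)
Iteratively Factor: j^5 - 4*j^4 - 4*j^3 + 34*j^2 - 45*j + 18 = (j - 1)*(j^4 - 3*j^3 - 7*j^2 + 27*j - 18) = (j - 2)*(j - 1)*(j^3 - j^2 - 9*j + 9) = (j - 2)*(j - 1)^2*(j^2 - 9) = (j - 3)*(j - 2)*(j - 1)^2*(j + 3)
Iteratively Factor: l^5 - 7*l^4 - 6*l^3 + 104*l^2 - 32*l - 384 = (l + 2)*(l^4 - 9*l^3 + 12*l^2 + 80*l - 192) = (l - 4)*(l + 2)*(l^3 - 5*l^2 - 8*l + 48) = (l - 4)*(l + 2)*(l + 3)*(l^2 - 8*l + 16) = (l - 4)^2*(l + 2)*(l + 3)*(l - 4)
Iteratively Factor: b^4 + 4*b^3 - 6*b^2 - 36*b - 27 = (b + 3)*(b^3 + b^2 - 9*b - 9) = (b + 3)^2*(b^2 - 2*b - 3) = (b + 1)*(b + 3)^2*(b - 3)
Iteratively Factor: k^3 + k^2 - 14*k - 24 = (k + 3)*(k^2 - 2*k - 8) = (k + 2)*(k + 3)*(k - 4)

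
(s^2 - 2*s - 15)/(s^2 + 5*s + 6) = (s - 5)/(s + 2)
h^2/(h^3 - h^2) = 1/(h - 1)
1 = 1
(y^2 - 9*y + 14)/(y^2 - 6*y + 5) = (y^2 - 9*y + 14)/(y^2 - 6*y + 5)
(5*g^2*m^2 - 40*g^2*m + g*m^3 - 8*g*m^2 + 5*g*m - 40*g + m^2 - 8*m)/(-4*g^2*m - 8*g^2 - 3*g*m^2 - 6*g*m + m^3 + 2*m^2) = (-5*g^2*m^2 + 40*g^2*m - g*m^3 + 8*g*m^2 - 5*g*m + 40*g - m^2 + 8*m)/(4*g^2*m + 8*g^2 + 3*g*m^2 + 6*g*m - m^3 - 2*m^2)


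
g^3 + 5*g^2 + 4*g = g*(g + 1)*(g + 4)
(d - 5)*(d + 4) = d^2 - d - 20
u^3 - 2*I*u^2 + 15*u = u*(u - 5*I)*(u + 3*I)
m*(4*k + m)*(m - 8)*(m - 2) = 4*k*m^3 - 40*k*m^2 + 64*k*m + m^4 - 10*m^3 + 16*m^2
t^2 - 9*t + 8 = (t - 8)*(t - 1)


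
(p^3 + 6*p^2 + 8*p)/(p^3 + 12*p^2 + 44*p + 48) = p/(p + 6)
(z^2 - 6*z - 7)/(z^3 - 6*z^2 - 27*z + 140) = (z + 1)/(z^2 + z - 20)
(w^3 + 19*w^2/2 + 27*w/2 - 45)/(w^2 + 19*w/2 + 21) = (2*w^2 + 7*w - 15)/(2*w + 7)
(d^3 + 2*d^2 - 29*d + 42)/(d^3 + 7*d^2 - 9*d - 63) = (d - 2)/(d + 3)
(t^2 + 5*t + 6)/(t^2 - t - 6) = (t + 3)/(t - 3)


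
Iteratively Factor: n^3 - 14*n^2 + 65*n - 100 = (n - 4)*(n^2 - 10*n + 25) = (n - 5)*(n - 4)*(n - 5)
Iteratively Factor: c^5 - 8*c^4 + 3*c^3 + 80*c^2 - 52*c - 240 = (c - 3)*(c^4 - 5*c^3 - 12*c^2 + 44*c + 80) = (c - 5)*(c - 3)*(c^3 - 12*c - 16) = (c - 5)*(c - 3)*(c + 2)*(c^2 - 2*c - 8) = (c - 5)*(c - 3)*(c + 2)^2*(c - 4)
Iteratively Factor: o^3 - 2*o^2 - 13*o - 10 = (o + 2)*(o^2 - 4*o - 5) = (o - 5)*(o + 2)*(o + 1)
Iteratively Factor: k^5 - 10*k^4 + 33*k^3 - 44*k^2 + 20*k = (k - 1)*(k^4 - 9*k^3 + 24*k^2 - 20*k) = k*(k - 1)*(k^3 - 9*k^2 + 24*k - 20) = k*(k - 5)*(k - 1)*(k^2 - 4*k + 4) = k*(k - 5)*(k - 2)*(k - 1)*(k - 2)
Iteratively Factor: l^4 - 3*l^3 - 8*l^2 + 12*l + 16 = (l + 2)*(l^3 - 5*l^2 + 2*l + 8) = (l + 1)*(l + 2)*(l^2 - 6*l + 8) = (l - 4)*(l + 1)*(l + 2)*(l - 2)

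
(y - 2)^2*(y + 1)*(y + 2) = y^4 - y^3 - 6*y^2 + 4*y + 8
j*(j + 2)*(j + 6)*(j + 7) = j^4 + 15*j^3 + 68*j^2 + 84*j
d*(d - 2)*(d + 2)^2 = d^4 + 2*d^3 - 4*d^2 - 8*d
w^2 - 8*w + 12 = (w - 6)*(w - 2)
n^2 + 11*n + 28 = (n + 4)*(n + 7)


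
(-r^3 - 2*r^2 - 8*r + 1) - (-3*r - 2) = -r^3 - 2*r^2 - 5*r + 3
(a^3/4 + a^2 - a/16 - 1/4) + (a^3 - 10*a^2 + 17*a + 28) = 5*a^3/4 - 9*a^2 + 271*a/16 + 111/4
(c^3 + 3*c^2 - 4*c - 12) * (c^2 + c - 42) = c^5 + 4*c^4 - 43*c^3 - 142*c^2 + 156*c + 504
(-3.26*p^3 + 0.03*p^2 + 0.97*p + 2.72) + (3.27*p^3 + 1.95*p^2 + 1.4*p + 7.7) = 0.0100000000000002*p^3 + 1.98*p^2 + 2.37*p + 10.42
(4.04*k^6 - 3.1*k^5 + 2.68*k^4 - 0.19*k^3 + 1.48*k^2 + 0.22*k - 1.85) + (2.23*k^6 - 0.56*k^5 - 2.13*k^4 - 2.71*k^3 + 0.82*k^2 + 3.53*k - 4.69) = 6.27*k^6 - 3.66*k^5 + 0.55*k^4 - 2.9*k^3 + 2.3*k^2 + 3.75*k - 6.54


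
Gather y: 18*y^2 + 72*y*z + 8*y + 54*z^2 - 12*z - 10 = 18*y^2 + y*(72*z + 8) + 54*z^2 - 12*z - 10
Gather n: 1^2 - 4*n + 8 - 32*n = 9 - 36*n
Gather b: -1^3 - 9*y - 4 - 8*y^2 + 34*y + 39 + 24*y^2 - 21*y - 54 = 16*y^2 + 4*y - 20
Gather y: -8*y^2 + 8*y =-8*y^2 + 8*y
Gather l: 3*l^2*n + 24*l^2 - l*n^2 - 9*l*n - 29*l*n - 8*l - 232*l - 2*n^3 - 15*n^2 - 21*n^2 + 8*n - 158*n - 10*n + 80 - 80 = l^2*(3*n + 24) + l*(-n^2 - 38*n - 240) - 2*n^3 - 36*n^2 - 160*n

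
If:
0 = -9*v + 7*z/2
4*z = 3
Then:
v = 7/24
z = 3/4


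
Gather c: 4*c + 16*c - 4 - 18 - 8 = 20*c - 30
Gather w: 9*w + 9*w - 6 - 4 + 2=18*w - 8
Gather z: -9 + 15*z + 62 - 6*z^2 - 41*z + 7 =-6*z^2 - 26*z + 60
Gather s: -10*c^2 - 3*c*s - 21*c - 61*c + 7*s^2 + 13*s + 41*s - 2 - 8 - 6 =-10*c^2 - 82*c + 7*s^2 + s*(54 - 3*c) - 16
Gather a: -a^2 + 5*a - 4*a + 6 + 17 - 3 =-a^2 + a + 20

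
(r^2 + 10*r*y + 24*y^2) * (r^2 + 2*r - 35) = r^4 + 10*r^3*y + 2*r^3 + 24*r^2*y^2 + 20*r^2*y - 35*r^2 + 48*r*y^2 - 350*r*y - 840*y^2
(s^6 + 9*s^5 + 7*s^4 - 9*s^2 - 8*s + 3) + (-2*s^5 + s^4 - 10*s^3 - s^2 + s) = s^6 + 7*s^5 + 8*s^4 - 10*s^3 - 10*s^2 - 7*s + 3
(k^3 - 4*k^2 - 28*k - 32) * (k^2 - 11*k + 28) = k^5 - 15*k^4 + 44*k^3 + 164*k^2 - 432*k - 896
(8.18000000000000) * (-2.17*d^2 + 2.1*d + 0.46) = -17.7506*d^2 + 17.178*d + 3.7628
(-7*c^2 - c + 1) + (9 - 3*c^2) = -10*c^2 - c + 10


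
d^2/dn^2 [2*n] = 0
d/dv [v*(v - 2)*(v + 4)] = 3*v^2 + 4*v - 8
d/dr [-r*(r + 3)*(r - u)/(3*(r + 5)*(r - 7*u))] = (r*(r + 3)*(r + 5)*(r - u) + r*(r + 3)*(r - 7*u)*(r - u) - (r + 5)*(r - 7*u)*(r*(r + 3) + r*(r - u) + (r + 3)*(r - u)))/(3*(r + 5)^2*(r - 7*u)^2)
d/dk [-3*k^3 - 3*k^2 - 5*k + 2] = -9*k^2 - 6*k - 5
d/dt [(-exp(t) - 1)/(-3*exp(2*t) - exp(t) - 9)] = (-(exp(t) + 1)*(6*exp(t) + 1) + 3*exp(2*t) + exp(t) + 9)*exp(t)/(3*exp(2*t) + exp(t) + 9)^2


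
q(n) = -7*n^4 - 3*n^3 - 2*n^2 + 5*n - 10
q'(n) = -28*n^3 - 9*n^2 - 4*n + 5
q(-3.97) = -1612.50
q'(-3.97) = 1631.01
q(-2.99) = -522.12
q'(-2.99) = 684.96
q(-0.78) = -16.28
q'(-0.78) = 15.93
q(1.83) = -104.44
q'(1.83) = -204.06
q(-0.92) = -18.97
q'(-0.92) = 22.87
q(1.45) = -47.04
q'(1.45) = -105.08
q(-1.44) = -42.49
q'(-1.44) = 75.71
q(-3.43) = -898.51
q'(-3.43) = 1042.74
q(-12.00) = -140326.00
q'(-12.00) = 47141.00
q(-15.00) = -344785.00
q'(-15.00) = 92540.00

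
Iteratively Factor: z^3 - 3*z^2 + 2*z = (z)*(z^2 - 3*z + 2) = z*(z - 1)*(z - 2)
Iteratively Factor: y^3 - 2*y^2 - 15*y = (y)*(y^2 - 2*y - 15) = y*(y + 3)*(y - 5)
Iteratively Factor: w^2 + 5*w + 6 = (w + 3)*(w + 2)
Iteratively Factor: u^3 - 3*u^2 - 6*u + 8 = (u - 1)*(u^2 - 2*u - 8) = (u - 4)*(u - 1)*(u + 2)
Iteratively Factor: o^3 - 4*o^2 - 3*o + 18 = (o - 3)*(o^2 - o - 6) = (o - 3)*(o + 2)*(o - 3)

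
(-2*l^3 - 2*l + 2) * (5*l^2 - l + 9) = -10*l^5 + 2*l^4 - 28*l^3 + 12*l^2 - 20*l + 18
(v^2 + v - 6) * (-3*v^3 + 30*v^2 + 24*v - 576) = -3*v^5 + 27*v^4 + 72*v^3 - 732*v^2 - 720*v + 3456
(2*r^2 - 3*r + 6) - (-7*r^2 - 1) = 9*r^2 - 3*r + 7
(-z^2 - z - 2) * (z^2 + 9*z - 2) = -z^4 - 10*z^3 - 9*z^2 - 16*z + 4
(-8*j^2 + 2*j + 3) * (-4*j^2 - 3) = 32*j^4 - 8*j^3 + 12*j^2 - 6*j - 9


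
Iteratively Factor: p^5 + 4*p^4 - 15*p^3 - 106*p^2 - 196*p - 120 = (p + 2)*(p^4 + 2*p^3 - 19*p^2 - 68*p - 60) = (p + 2)*(p + 3)*(p^3 - p^2 - 16*p - 20) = (p + 2)^2*(p + 3)*(p^2 - 3*p - 10) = (p - 5)*(p + 2)^2*(p + 3)*(p + 2)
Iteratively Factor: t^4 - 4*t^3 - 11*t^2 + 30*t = (t + 3)*(t^3 - 7*t^2 + 10*t) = (t - 5)*(t + 3)*(t^2 - 2*t) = t*(t - 5)*(t + 3)*(t - 2)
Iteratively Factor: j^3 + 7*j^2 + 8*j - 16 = (j + 4)*(j^2 + 3*j - 4) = (j - 1)*(j + 4)*(j + 4)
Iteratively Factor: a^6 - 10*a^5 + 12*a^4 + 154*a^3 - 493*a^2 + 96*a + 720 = (a - 4)*(a^5 - 6*a^4 - 12*a^3 + 106*a^2 - 69*a - 180) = (a - 4)*(a + 1)*(a^4 - 7*a^3 - 5*a^2 + 111*a - 180) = (a - 4)*(a + 1)*(a + 4)*(a^3 - 11*a^2 + 39*a - 45) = (a - 4)*(a - 3)*(a + 1)*(a + 4)*(a^2 - 8*a + 15) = (a - 4)*(a - 3)^2*(a + 1)*(a + 4)*(a - 5)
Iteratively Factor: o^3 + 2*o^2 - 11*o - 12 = (o + 1)*(o^2 + o - 12) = (o + 1)*(o + 4)*(o - 3)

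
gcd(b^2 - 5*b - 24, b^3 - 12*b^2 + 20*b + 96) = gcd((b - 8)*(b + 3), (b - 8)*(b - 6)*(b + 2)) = b - 8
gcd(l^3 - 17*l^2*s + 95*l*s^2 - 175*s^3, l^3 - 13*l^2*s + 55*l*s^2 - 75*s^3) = l^2 - 10*l*s + 25*s^2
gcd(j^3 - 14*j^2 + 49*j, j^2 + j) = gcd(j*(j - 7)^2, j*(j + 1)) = j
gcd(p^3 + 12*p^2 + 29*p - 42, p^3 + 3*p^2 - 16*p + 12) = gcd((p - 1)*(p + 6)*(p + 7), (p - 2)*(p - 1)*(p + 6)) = p^2 + 5*p - 6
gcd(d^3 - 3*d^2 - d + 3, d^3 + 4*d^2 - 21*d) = d - 3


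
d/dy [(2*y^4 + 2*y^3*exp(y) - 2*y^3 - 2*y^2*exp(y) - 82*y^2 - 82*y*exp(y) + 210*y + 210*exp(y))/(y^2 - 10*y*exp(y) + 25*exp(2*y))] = 2*(11*y^4*exp(y) + 2*y^4 + 5*y^3*exp(2*y) - 30*y^3*exp(y) - y^3 - 20*y^2*exp(2*y) - 436*y^2*exp(y) - 195*y*exp(2*y) + 1606*y*exp(y) - 105*y + 730*exp(2*y) - 735*exp(y))/(y^3 - 15*y^2*exp(y) + 75*y*exp(2*y) - 125*exp(3*y))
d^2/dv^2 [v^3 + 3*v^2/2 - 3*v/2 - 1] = 6*v + 3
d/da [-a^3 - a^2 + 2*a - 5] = -3*a^2 - 2*a + 2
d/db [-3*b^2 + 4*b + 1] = 4 - 6*b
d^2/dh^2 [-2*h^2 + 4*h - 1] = -4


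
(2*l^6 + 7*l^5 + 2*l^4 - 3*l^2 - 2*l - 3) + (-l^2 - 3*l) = 2*l^6 + 7*l^5 + 2*l^4 - 4*l^2 - 5*l - 3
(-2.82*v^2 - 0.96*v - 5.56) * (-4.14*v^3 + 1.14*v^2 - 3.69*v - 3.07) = 11.6748*v^5 + 0.7596*v^4 + 32.3298*v^3 + 5.8614*v^2 + 23.4636*v + 17.0692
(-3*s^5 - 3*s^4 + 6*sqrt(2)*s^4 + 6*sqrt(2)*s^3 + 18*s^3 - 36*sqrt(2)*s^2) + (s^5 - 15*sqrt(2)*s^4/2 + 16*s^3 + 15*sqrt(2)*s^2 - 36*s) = -2*s^5 - 3*s^4 - 3*sqrt(2)*s^4/2 + 6*sqrt(2)*s^3 + 34*s^3 - 21*sqrt(2)*s^2 - 36*s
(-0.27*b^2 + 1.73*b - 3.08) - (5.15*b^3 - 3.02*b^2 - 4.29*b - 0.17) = -5.15*b^3 + 2.75*b^2 + 6.02*b - 2.91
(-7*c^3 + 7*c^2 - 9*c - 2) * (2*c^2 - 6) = -14*c^5 + 14*c^4 + 24*c^3 - 46*c^2 + 54*c + 12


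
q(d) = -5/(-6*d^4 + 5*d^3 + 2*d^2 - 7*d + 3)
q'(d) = -5*(24*d^3 - 15*d^2 - 4*d + 7)/(-6*d^4 + 5*d^3 + 2*d^2 - 7*d + 3)^2 = 5*(-24*d^3 + 15*d^2 + 4*d - 7)/(-6*d^4 + 5*d^3 + 2*d^2 - 7*d + 3)^2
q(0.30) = -4.29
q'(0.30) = -18.74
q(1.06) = 1.32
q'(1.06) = -5.04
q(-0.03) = -1.56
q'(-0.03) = -3.44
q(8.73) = 0.00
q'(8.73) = -0.00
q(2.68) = 0.02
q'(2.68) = -0.04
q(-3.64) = 0.00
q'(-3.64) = 0.00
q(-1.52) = 0.16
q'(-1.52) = 0.54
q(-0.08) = -1.40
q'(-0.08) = -2.83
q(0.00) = -1.67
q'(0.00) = -3.89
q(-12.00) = 0.00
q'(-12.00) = 0.00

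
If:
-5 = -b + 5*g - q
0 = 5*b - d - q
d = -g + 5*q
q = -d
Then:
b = 0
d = 5/29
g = -30/29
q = -5/29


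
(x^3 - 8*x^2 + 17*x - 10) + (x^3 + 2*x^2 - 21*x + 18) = 2*x^3 - 6*x^2 - 4*x + 8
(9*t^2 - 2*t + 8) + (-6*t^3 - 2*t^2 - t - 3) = -6*t^3 + 7*t^2 - 3*t + 5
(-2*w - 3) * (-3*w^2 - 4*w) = 6*w^3 + 17*w^2 + 12*w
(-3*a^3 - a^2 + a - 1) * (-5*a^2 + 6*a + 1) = 15*a^5 - 13*a^4 - 14*a^3 + 10*a^2 - 5*a - 1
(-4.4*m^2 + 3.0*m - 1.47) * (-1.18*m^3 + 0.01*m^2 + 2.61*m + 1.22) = 5.192*m^5 - 3.584*m^4 - 9.7194*m^3 + 2.4473*m^2 - 0.176699999999999*m - 1.7934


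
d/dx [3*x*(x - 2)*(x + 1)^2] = 12*x^3 - 18*x - 6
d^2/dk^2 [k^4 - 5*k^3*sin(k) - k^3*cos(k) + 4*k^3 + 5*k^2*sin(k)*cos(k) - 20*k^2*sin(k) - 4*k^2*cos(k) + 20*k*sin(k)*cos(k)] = 5*k^3*sin(k) + k^3*cos(k) - 10*k^2*sin(2*k) - 26*sqrt(2)*k^2*cos(k + pi/4) + 12*k^2 - 14*k*sin(k) - 40*k*sin(2*k) - 86*k*cos(k) + 20*k*cos(2*k) + 24*k - 40*sin(k) + 5*sin(2*k) - 8*cos(k) + 40*cos(2*k)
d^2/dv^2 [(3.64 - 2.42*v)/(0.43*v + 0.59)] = 2.57398/(0.43*v + 0.59)^3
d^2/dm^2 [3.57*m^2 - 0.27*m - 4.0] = 7.14000000000000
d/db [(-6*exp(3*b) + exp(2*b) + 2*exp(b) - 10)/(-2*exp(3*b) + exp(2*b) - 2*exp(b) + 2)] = 4*(-exp(4*b) + 8*exp(3*b) - 25*exp(2*b) + 6*exp(b) - 4)*exp(b)/(4*exp(6*b) - 4*exp(5*b) + 9*exp(4*b) - 12*exp(3*b) + 8*exp(2*b) - 8*exp(b) + 4)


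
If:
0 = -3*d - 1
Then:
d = -1/3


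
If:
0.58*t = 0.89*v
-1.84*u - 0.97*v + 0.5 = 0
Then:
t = 1.53448275862069*v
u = 0.271739130434783 - 0.527173913043478*v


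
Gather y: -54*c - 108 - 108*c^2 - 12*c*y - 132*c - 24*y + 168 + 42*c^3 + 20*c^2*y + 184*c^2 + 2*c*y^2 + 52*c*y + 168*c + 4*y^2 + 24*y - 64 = 42*c^3 + 76*c^2 - 18*c + y^2*(2*c + 4) + y*(20*c^2 + 40*c) - 4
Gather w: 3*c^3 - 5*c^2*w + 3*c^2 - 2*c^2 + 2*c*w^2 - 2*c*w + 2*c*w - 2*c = 3*c^3 - 5*c^2*w + c^2 + 2*c*w^2 - 2*c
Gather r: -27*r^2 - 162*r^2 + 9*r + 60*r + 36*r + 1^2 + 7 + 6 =-189*r^2 + 105*r + 14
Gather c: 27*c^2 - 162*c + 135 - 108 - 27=27*c^2 - 162*c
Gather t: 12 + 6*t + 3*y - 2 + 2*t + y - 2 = 8*t + 4*y + 8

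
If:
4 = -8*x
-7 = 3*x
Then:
No Solution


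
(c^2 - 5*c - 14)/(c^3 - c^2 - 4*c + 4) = (c - 7)/(c^2 - 3*c + 2)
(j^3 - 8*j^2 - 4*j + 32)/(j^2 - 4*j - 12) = (j^2 - 10*j + 16)/(j - 6)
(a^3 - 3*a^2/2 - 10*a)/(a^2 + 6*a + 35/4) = 2*a*(a - 4)/(2*a + 7)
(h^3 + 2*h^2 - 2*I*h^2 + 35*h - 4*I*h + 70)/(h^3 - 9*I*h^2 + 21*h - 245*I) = (h + 2)/(h - 7*I)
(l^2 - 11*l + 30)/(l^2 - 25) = (l - 6)/(l + 5)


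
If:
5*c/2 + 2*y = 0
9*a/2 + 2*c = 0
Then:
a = 16*y/45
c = -4*y/5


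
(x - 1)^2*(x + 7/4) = x^3 - x^2/4 - 5*x/2 + 7/4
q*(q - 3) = q^2 - 3*q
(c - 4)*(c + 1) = c^2 - 3*c - 4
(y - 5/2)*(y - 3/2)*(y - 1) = y^3 - 5*y^2 + 31*y/4 - 15/4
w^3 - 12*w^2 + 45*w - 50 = (w - 5)^2*(w - 2)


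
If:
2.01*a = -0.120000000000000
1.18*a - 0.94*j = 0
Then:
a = -0.06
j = -0.07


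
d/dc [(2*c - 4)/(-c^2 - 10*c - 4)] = 2*(-c^2 - 10*c + 2*(c - 2)*(c + 5) - 4)/(c^2 + 10*c + 4)^2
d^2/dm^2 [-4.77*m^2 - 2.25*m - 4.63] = -9.54000000000000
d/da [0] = 0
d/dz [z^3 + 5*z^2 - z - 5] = 3*z^2 + 10*z - 1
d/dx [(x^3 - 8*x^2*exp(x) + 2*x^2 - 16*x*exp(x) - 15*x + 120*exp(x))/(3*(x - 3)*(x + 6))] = (-8*x^2*exp(x) + x^2 - 88*x*exp(x) + 12*x - 248*exp(x) + 30)/(3*(x^2 + 12*x + 36))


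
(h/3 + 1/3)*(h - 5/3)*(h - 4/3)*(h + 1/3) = h^4/3 - 5*h^3/9 - 13*h^2/27 + 53*h/81 + 20/81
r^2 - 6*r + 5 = (r - 5)*(r - 1)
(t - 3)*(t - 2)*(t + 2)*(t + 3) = t^4 - 13*t^2 + 36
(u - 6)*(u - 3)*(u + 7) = u^3 - 2*u^2 - 45*u + 126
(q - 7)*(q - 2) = q^2 - 9*q + 14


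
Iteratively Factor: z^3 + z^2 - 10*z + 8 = (z + 4)*(z^2 - 3*z + 2) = (z - 2)*(z + 4)*(z - 1)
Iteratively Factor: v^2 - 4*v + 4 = (v - 2)*(v - 2)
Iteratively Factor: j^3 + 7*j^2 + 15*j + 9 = (j + 3)*(j^2 + 4*j + 3) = (j + 3)^2*(j + 1)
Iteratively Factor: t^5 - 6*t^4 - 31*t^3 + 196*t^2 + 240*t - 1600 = (t - 5)*(t^4 - t^3 - 36*t^2 + 16*t + 320) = (t - 5)^2*(t^3 + 4*t^2 - 16*t - 64) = (t - 5)^2*(t + 4)*(t^2 - 16) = (t - 5)^2*(t + 4)^2*(t - 4)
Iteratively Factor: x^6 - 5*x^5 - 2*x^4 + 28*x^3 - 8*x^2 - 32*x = (x + 1)*(x^5 - 6*x^4 + 4*x^3 + 24*x^2 - 32*x) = (x - 4)*(x + 1)*(x^4 - 2*x^3 - 4*x^2 + 8*x) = (x - 4)*(x + 1)*(x + 2)*(x^3 - 4*x^2 + 4*x) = (x - 4)*(x - 2)*(x + 1)*(x + 2)*(x^2 - 2*x) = (x - 4)*(x - 2)^2*(x + 1)*(x + 2)*(x)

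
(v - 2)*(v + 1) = v^2 - v - 2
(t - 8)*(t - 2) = t^2 - 10*t + 16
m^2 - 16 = (m - 4)*(m + 4)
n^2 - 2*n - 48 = (n - 8)*(n + 6)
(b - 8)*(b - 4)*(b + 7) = b^3 - 5*b^2 - 52*b + 224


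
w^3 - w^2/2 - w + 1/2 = (w - 1)*(w - 1/2)*(w + 1)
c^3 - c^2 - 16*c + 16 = (c - 4)*(c - 1)*(c + 4)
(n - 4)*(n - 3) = n^2 - 7*n + 12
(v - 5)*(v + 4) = v^2 - v - 20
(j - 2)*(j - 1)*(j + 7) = j^3 + 4*j^2 - 19*j + 14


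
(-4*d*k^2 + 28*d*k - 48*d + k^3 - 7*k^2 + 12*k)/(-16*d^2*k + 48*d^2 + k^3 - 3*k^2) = (k - 4)/(4*d + k)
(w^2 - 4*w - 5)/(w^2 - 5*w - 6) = (w - 5)/(w - 6)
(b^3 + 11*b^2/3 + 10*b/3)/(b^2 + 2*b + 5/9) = 3*b*(b + 2)/(3*b + 1)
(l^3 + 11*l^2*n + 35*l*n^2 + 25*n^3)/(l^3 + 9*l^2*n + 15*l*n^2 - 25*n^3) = (l + n)/(l - n)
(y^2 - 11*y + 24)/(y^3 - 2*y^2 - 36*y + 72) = (y^2 - 11*y + 24)/(y^3 - 2*y^2 - 36*y + 72)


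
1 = 1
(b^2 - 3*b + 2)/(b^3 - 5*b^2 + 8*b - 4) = 1/(b - 2)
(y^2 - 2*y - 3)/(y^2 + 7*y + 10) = (y^2 - 2*y - 3)/(y^2 + 7*y + 10)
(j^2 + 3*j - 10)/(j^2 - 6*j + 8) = (j + 5)/(j - 4)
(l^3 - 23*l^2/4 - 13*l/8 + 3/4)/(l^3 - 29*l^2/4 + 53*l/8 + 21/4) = (4*l - 1)/(4*l - 7)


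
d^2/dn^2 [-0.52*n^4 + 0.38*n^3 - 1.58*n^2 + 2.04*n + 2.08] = -6.24*n^2 + 2.28*n - 3.16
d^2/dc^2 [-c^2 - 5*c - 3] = -2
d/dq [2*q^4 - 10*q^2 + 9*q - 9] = 8*q^3 - 20*q + 9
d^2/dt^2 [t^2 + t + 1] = 2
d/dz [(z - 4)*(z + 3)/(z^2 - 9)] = 1/(z^2 - 6*z + 9)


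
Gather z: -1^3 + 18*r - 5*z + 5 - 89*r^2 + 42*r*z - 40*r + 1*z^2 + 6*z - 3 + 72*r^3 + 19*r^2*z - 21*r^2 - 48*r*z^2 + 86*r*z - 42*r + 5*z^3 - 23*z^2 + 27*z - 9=72*r^3 - 110*r^2 - 64*r + 5*z^3 + z^2*(-48*r - 22) + z*(19*r^2 + 128*r + 28) - 8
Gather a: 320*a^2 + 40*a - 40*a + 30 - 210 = 320*a^2 - 180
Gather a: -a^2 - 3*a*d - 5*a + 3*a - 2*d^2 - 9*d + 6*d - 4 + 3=-a^2 + a*(-3*d - 2) - 2*d^2 - 3*d - 1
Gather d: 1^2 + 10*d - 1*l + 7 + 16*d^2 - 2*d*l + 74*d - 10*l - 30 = 16*d^2 + d*(84 - 2*l) - 11*l - 22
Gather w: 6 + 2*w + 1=2*w + 7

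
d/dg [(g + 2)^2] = 2*g + 4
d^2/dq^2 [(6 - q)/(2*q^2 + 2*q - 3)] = 4*(-2*(q - 6)*(2*q + 1)^2 + (3*q - 5)*(2*q^2 + 2*q - 3))/(2*q^2 + 2*q - 3)^3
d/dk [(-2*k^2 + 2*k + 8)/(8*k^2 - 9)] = 2*(-8*k^2 - 46*k - 9)/(64*k^4 - 144*k^2 + 81)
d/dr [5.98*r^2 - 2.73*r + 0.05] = 11.96*r - 2.73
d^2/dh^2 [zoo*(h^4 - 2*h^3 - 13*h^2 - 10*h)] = zoo*(h^2 + h + 1)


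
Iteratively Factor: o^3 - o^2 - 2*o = (o - 2)*(o^2 + o) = (o - 2)*(o + 1)*(o)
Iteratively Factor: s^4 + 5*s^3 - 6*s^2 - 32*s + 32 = (s + 4)*(s^3 + s^2 - 10*s + 8) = (s - 1)*(s + 4)*(s^2 + 2*s - 8) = (s - 2)*(s - 1)*(s + 4)*(s + 4)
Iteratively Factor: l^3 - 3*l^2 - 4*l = (l - 4)*(l^2 + l) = (l - 4)*(l + 1)*(l)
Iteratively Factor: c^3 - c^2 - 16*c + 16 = (c - 4)*(c^2 + 3*c - 4) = (c - 4)*(c - 1)*(c + 4)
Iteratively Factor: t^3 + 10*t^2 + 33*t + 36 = (t + 3)*(t^2 + 7*t + 12) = (t + 3)*(t + 4)*(t + 3)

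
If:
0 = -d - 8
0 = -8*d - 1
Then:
No Solution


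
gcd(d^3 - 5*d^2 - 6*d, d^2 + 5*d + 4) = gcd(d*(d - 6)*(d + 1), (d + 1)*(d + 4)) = d + 1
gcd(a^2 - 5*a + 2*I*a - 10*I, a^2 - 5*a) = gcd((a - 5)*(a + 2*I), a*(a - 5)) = a - 5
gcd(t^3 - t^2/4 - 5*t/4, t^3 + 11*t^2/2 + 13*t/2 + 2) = t + 1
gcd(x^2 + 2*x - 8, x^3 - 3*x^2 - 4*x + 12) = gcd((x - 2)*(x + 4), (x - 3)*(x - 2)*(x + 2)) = x - 2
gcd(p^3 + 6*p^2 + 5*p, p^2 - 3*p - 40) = p + 5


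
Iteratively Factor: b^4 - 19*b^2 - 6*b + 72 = (b - 4)*(b^3 + 4*b^2 - 3*b - 18) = (b - 4)*(b + 3)*(b^2 + b - 6) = (b - 4)*(b - 2)*(b + 3)*(b + 3)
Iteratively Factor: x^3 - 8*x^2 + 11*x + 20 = (x - 4)*(x^2 - 4*x - 5) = (x - 5)*(x - 4)*(x + 1)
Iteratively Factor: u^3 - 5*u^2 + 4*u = (u - 1)*(u^2 - 4*u) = (u - 4)*(u - 1)*(u)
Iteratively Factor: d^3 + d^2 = (d)*(d^2 + d) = d^2*(d + 1)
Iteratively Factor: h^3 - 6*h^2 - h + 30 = (h + 2)*(h^2 - 8*h + 15) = (h - 5)*(h + 2)*(h - 3)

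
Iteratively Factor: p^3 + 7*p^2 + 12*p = (p + 3)*(p^2 + 4*p) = p*(p + 3)*(p + 4)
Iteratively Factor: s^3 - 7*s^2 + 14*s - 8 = (s - 4)*(s^2 - 3*s + 2) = (s - 4)*(s - 1)*(s - 2)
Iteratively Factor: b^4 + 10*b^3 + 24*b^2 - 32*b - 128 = (b + 4)*(b^3 + 6*b^2 - 32) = (b + 4)^2*(b^2 + 2*b - 8) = (b + 4)^3*(b - 2)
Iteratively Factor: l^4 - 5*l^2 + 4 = (l - 2)*(l^3 + 2*l^2 - l - 2) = (l - 2)*(l + 1)*(l^2 + l - 2) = (l - 2)*(l - 1)*(l + 1)*(l + 2)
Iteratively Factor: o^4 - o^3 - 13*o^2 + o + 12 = (o + 1)*(o^3 - 2*o^2 - 11*o + 12) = (o - 4)*(o + 1)*(o^2 + 2*o - 3) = (o - 4)*(o - 1)*(o + 1)*(o + 3)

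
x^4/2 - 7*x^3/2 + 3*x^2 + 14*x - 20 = (x/2 + 1)*(x - 5)*(x - 2)^2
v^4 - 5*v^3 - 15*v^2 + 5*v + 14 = (v - 7)*(v - 1)*(v + 1)*(v + 2)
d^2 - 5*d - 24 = (d - 8)*(d + 3)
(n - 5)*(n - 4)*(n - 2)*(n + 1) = n^4 - 10*n^3 + 27*n^2 - 2*n - 40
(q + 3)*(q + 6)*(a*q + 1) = a*q^3 + 9*a*q^2 + 18*a*q + q^2 + 9*q + 18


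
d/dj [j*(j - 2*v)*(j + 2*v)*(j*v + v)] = v*(4*j^3 + 3*j^2 - 8*j*v^2 - 4*v^2)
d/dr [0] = 0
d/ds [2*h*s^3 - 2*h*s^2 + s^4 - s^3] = s*(6*h*s - 4*h + 4*s^2 - 3*s)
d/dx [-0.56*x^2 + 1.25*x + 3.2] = 1.25 - 1.12*x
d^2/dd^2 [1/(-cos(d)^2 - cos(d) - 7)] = (4*sin(d)^4 + 25*sin(d)^2 - 43*cos(d)/4 + 3*cos(3*d)/4 - 17)/(-sin(d)^2 + cos(d) + 8)^3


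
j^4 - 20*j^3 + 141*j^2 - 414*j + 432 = (j - 8)*(j - 6)*(j - 3)^2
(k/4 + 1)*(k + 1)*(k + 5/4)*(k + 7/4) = k^4/4 + 2*k^3 + 339*k^2/64 + 367*k/64 + 35/16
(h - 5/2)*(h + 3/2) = h^2 - h - 15/4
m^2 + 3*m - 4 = (m - 1)*(m + 4)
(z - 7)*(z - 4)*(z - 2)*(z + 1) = z^4 - 12*z^3 + 37*z^2 - 6*z - 56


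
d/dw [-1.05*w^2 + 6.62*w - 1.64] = 6.62 - 2.1*w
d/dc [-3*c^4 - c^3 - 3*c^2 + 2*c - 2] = -12*c^3 - 3*c^2 - 6*c + 2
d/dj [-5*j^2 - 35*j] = -10*j - 35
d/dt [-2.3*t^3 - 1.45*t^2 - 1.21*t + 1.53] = -6.9*t^2 - 2.9*t - 1.21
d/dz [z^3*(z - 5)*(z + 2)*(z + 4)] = z^2*(6*z^3 + 5*z^2 - 88*z - 120)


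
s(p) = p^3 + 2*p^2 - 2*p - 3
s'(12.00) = 478.00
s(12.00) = 1989.00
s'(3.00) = 37.00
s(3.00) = 36.00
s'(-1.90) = 1.23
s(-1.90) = 1.16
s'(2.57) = 28.09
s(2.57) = 22.04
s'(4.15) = 66.27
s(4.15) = 94.62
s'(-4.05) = 31.01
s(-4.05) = -28.53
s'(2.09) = 19.46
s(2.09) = 10.69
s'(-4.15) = 33.07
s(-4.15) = -31.73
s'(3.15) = 40.37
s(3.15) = 41.80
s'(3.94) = 60.33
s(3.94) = 81.33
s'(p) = 3*p^2 + 4*p - 2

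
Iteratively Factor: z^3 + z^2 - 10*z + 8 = (z - 1)*(z^2 + 2*z - 8) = (z - 2)*(z - 1)*(z + 4)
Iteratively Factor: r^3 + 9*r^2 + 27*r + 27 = (r + 3)*(r^2 + 6*r + 9) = (r + 3)^2*(r + 3)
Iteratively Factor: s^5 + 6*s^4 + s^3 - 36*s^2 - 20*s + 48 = (s - 2)*(s^4 + 8*s^3 + 17*s^2 - 2*s - 24) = (s - 2)*(s + 3)*(s^3 + 5*s^2 + 2*s - 8) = (s - 2)*(s + 3)*(s + 4)*(s^2 + s - 2) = (s - 2)*(s + 2)*(s + 3)*(s + 4)*(s - 1)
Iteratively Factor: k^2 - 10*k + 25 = (k - 5)*(k - 5)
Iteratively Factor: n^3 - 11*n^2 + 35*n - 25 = (n - 5)*(n^2 - 6*n + 5) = (n - 5)^2*(n - 1)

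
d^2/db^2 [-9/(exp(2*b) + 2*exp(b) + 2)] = 18*(-4*(exp(b) + 1)^2*exp(b) + (2*exp(b) + 1)*(exp(2*b) + 2*exp(b) + 2))*exp(b)/(exp(2*b) + 2*exp(b) + 2)^3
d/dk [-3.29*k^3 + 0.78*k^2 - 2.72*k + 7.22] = -9.87*k^2 + 1.56*k - 2.72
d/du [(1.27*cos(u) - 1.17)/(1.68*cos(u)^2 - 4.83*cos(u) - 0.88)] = (2.1336*cos(u)^2 - 3.9312*cos(u) + 6.7687)*sin(u)/(2.8224*cos(u)^4 - 16.2288*cos(u)^3 + 20.3721*cos(u)^2 + 8.5008*cos(u) + 0.7744)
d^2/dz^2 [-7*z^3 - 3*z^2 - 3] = -42*z - 6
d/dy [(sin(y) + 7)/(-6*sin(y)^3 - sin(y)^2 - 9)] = (12*sin(y)^3 + 127*sin(y)^2 + 14*sin(y) - 9)*cos(y)/(6*sin(y)^3 + sin(y)^2 + 9)^2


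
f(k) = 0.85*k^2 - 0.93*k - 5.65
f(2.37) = -3.08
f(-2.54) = 2.20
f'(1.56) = 1.72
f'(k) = 1.7*k - 0.93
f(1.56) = -5.03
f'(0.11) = -0.74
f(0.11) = -5.74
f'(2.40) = 3.15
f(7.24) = 32.17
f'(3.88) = 5.67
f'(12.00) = 19.47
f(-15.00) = 199.55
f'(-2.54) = -5.25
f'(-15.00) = -26.43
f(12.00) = 105.59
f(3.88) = 3.54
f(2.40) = -2.99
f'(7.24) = 11.38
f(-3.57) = 8.50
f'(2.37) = 3.10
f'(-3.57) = -7.00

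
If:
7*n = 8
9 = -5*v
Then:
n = 8/7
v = -9/5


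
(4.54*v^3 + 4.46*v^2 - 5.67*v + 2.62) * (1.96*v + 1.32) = 8.8984*v^4 + 14.7344*v^3 - 5.226*v^2 - 2.3492*v + 3.4584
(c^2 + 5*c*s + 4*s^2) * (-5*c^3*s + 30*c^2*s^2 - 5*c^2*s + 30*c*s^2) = -5*c^5*s + 5*c^4*s^2 - 5*c^4*s + 130*c^3*s^3 + 5*c^3*s^2 + 120*c^2*s^4 + 130*c^2*s^3 + 120*c*s^4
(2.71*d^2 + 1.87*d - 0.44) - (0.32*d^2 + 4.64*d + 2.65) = 2.39*d^2 - 2.77*d - 3.09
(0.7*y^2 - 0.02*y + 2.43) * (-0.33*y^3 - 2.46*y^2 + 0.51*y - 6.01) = -0.231*y^5 - 1.7154*y^4 - 0.3957*y^3 - 10.195*y^2 + 1.3595*y - 14.6043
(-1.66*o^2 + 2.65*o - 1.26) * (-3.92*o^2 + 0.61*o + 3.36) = 6.5072*o^4 - 11.4006*o^3 + 0.9781*o^2 + 8.1354*o - 4.2336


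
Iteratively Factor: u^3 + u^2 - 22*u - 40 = (u + 4)*(u^2 - 3*u - 10) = (u - 5)*(u + 4)*(u + 2)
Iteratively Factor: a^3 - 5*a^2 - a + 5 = (a + 1)*(a^2 - 6*a + 5) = (a - 1)*(a + 1)*(a - 5)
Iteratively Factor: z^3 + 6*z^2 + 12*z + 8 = (z + 2)*(z^2 + 4*z + 4) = (z + 2)^2*(z + 2)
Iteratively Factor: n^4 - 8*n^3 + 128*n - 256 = (n - 4)*(n^3 - 4*n^2 - 16*n + 64) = (n - 4)*(n + 4)*(n^2 - 8*n + 16) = (n - 4)^2*(n + 4)*(n - 4)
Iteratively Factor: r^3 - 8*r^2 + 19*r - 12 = (r - 3)*(r^2 - 5*r + 4) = (r - 4)*(r - 3)*(r - 1)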